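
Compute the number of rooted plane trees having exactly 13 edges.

742900

Rooted ordered trees with n edges are counted by C_n; here n = 13.
C_13 = 742900.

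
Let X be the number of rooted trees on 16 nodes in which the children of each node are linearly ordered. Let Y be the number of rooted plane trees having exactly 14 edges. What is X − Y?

Rooted ordered (plane) trees on m nodes have m−1 edges and are counted by C_{m−1}; m = 16 gives C_15. So X = C_15 = 9694845.
Rooted ordered trees with n edges are counted by C_n; here n = 14. So Y = C_14 = 2674440.
X − Y = 9694845 − 2674440 = 7020405.

7020405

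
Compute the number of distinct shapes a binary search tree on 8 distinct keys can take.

1430

Rooted binary trees with 8 nodes (each child slot possibly empty) number C_8.
C_8 = C_7 · 2(2·7+1)/(7+2) = 429 · 30/9 = 1430.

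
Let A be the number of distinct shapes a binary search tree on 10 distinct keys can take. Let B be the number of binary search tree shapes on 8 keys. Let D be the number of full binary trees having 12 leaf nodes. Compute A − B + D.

There are C_n binary search tree shapes on n keys; with n = 10 that is C_10. So A = C_10 = 16796.
Rooted binary trees with 8 nodes (each child slot possibly empty) number C_8. So B = C_8 = 1430.
A full binary tree with L leaves has L−1 internal nodes and is counted by C_{L−1}; L = 12 gives C_11. So D = C_11 = 58786.
A − B + D = 16796 − 1430 + 58786 = 74152.

74152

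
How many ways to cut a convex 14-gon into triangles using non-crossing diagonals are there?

The number of triangulations of a 14-gon is the Catalan number C_12 (index = sides − 2).
C_12 = C(24,12)/13 = 2704156/13 = 208012.

208012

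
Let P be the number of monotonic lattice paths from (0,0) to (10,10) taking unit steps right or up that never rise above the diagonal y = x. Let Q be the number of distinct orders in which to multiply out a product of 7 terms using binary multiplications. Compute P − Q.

16664

Monotone paths in an n×n grid that stay weakly below the diagonal are counted by C_n; here n = 10. So P = C_10 = 16796.
Ways to associate a product of 7 factors correspond to binary trees on 7 leaves, so the count is C_6. So Q = C_6 = 132.
P − Q = 16796 − 132 = 16664.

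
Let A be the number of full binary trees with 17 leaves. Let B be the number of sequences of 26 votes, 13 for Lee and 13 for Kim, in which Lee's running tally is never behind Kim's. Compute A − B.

A full binary tree with L leaves has L−1 internal nodes and is counted by C_{L−1}; L = 17 gives C_16. So A = C_16 = 35357670.
Ballot sequences with n votes each where one side never trails are Dyck words, counted by C_n; here n = 13. So B = C_13 = 742900.
A − B = 35357670 − 742900 = 34614770.

34614770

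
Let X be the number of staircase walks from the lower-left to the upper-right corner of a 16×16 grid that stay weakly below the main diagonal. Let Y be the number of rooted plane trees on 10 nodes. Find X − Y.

35352808

Monotone paths in an n×n grid that stay weakly below the diagonal are counted by C_n; here n = 16. So X = C_16 = 35357670.
Rooted ordered (plane) trees on m nodes have m−1 edges and are counted by C_{m−1}; m = 10 gives C_9. So Y = C_9 = 4862.
X − Y = 35357670 − 4862 = 35352808.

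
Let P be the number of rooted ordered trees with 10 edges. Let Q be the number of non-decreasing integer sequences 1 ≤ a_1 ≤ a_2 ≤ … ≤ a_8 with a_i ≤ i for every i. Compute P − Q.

Rooted ordered trees with n edges are counted by C_n; here n = 10. So P = C_10 = 16796.
Such sub-staircase sequences of length n are counted by C_n; here n = 8. So Q = C_8 = 1430.
P − Q = 16796 − 1430 = 15366.

15366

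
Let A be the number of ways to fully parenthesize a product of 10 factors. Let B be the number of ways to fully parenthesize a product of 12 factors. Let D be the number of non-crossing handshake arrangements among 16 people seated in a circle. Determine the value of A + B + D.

Bracketing 10 factors into binary products is counted by C_{10−1} = C_9. So A = C_9 = 4862.
Ways to associate a product of 12 factors correspond to binary trees on 12 leaves, so the count is C_11. So B = C_11 = 58786.
Non-crossing handshake pairings of 2n people are counted by C_n; 16 people gives n = 8. So D = C_8 = 1430.
A + B + D = 4862 + 58786 + 1430 = 65078.

65078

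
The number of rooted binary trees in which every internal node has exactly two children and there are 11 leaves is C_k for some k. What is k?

Full binary trees with 11 leaves have 11−1 = 10 internal nodes, so there are C_10 of them.

10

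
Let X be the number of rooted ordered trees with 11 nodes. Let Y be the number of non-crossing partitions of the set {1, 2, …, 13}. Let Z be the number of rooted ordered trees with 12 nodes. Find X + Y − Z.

700910

A rooted plane tree on 11 nodes has 10 edges, and such trees are counted by C_10. So X = C_10 = 16796.
Non-crossing partitions of an n-element set are counted by C_n; here n = 13. So Y = C_13 = 742900.
Rooted ordered (plane) trees on m nodes have m−1 edges and are counted by C_{m−1}; m = 12 gives C_11. So Z = C_11 = 58786.
X + Y − Z = 16796 + 742900 − 58786 = 700910.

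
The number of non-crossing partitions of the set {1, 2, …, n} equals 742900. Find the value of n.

Non-crossing partitions of [n] are counted by C_n, and C_13 = 742900.

13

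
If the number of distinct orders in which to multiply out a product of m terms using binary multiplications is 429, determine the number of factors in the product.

Parenthesizations of m factors are counted by C_{m−1}. Since C_7 = 429, the index is 7.
So the index is 7, and the number of factors is 7 + 1 = 8.

8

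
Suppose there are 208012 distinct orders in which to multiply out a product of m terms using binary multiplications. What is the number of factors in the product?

Parenthesizations of m factors are counted by C_{m−1}. Since C_12 = 208012, the index is 12.
So the index is 12, and the number of factors is 12 + 1 = 13.

13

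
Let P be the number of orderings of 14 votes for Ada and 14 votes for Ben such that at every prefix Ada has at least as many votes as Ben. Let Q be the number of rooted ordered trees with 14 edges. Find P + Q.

Ballot sequences with n votes each where one side never trails are Dyck words, counted by C_n; here n = 14. So P = C_14 = 2674440.
Rooted ordered trees with n edges are counted by C_n; here n = 14. So Q = C_14 = 2674440.
P + Q = 2674440 + 2674440 = 5348880.

5348880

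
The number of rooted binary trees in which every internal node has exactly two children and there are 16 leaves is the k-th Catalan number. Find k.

A full binary tree with L leaves has L−1 internal nodes and is counted by C_{L−1}; L = 16 gives C_15.

15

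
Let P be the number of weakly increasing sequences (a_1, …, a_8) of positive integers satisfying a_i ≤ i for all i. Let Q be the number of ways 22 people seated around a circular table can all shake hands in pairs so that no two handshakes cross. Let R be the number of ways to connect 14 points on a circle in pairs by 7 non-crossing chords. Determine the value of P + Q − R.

Weakly increasing sequences with a_i ≤ i biject with Dyck paths of semilength 8, so there are C_8. So P = C_8 = 1430.
Non-crossing handshake pairings of 2n people are counted by C_n; 22 people gives n = 11. So Q = C_11 = 58786.
Non-crossing perfect matchings of 2n points on a circle are counted by C_n; with 14 points, n = 7. So R = C_7 = 429.
P + Q − R = 1430 + 58786 − 429 = 59787.

59787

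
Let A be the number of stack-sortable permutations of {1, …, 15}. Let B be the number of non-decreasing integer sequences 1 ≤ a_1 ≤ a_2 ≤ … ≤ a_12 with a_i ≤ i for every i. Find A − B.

Stack-sortable permutations are exactly the 231-avoiding ones, counted by C_n; here n = 15. So A = C_15 = 9694845.
Such sub-staircase sequences of length n are counted by C_n; here n = 12. So B = C_12 = 208012.
A − B = 9694845 − 208012 = 9486833.

9486833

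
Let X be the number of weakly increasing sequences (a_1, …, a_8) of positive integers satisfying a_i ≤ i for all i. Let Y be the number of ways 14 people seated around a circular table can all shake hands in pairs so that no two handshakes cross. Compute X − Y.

Weakly increasing sequences with a_i ≤ i biject with Dyck paths of semilength 8, so there are C_8. So X = C_8 = 1430.
Non-crossing handshake pairings of 2n people are counted by C_n; 14 people gives n = 7. So Y = C_7 = 429.
X − Y = 1430 − 429 = 1001.

1001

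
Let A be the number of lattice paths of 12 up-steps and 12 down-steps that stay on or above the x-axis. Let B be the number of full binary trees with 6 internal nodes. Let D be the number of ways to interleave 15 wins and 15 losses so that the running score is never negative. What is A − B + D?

9902725

Dyck paths of semilength n (length 2n) are counted by C_n; here n = 12. So A = C_12 = 208012.
The number of full binary trees on 6 internal nodes is the Catalan number C_6. So B = C_6 = 132.
Ballot sequences with n votes each where one side never trails are Dyck words, counted by C_n; here n = 15. So D = C_15 = 9694845.
A − B + D = 208012 − 132 + 9694845 = 9902725.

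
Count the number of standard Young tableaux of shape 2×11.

By the hook-length formula (or a Dyck-path bijection), SYT of shape 2×11 number C_11.
C_11 = C(22,11)/12 = 705432/12 = 58786.

58786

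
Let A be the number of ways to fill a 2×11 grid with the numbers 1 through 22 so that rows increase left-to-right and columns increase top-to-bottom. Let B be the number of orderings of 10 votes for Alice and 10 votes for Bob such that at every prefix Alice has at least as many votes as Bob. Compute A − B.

By the hook-length formula (or a Dyck-path bijection), SYT of shape 2×11 number C_11. So A = C_11 = 58786.
Ballot sequences with n votes each where one side never trails are Dyck words, counted by C_n; here n = 10. So B = C_10 = 16796.
A − B = 58786 − 16796 = 41990.

41990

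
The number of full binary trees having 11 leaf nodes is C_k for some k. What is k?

A full binary tree with L leaves has L−1 internal nodes and is counted by C_{L−1}; L = 11 gives C_10.

10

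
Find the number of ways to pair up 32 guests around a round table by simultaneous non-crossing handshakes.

With 32 = 2·16 people, non-crossing handshake pairings are non-crossing perfect matchings on a circle, counted by C_16.
C_16 = 35357670.

35357670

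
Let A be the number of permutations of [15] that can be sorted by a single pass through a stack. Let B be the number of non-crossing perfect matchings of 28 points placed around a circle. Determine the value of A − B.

By Knuth's characterisation, the stack-sortable permutations of length 15 are the 231-avoiders, numbering C_15. So A = C_15 = 9694845.
Non-crossing perfect matchings of 2n points on a circle are counted by C_n; with 28 points, n = 14. So B = C_14 = 2674440.
A − B = 9694845 − 2674440 = 7020405.

7020405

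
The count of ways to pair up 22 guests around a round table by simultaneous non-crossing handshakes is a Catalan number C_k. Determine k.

11

With 22 = 2·11 people, non-crossing handshake pairings are non-crossing perfect matchings on a circle, counted by C_11.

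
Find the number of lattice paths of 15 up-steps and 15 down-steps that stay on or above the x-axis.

9694845

A Dyck path with 15 up-steps and 15 down-steps has semilength 15, so there are C_15 of them.
C_15 = 9694845.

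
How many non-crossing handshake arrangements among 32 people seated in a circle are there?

35357670

With 32 = 2·16 people, non-crossing handshake pairings are non-crossing perfect matchings on a circle, counted by C_16.
C_16 = C_15 · 2(2·15+1)/(15+2) = 9694845 · 62/17 = 35357670.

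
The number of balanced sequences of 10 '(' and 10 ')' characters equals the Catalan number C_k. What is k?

A balanced arrangement of 10 bracket pairs is a Dyck word of semilength 10, so the count is C_10.

10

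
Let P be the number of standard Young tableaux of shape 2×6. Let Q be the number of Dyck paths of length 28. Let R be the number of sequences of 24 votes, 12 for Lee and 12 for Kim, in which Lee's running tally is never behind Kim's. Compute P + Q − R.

2466560

By the hook-length formula (or a Dyck-path bijection), SYT of shape 2×6 number C_6. So P = C_6 = 132.
A Dyck path with 14 up-steps and 14 down-steps has semilength 14, so there are C_14 of them. So Q = C_14 = 2674440.
Ballot sequences with n votes each where one side never trails are Dyck words, counted by C_n; here n = 12. So R = C_12 = 208012.
P + Q − R = 132 + 2674440 − 208012 = 2466560.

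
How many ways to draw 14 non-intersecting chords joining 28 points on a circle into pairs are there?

Non-crossing perfect matchings of 2n points on a circle are counted by C_n; with 28 points, n = 14.
C_14 = 2674440.

2674440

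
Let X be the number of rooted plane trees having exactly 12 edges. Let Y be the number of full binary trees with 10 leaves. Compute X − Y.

203150

Rooted ordered trees with n edges are counted by C_n; here n = 12. So X = C_12 = 208012.
Full binary trees with 10 leaves have 10−1 = 9 internal nodes, so there are C_9 of them. So Y = C_9 = 4862.
X − Y = 208012 − 4862 = 203150.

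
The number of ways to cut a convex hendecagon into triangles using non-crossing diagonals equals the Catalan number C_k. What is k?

A convex 11-gon is triangulated into 9 triangles, and the number of such triangulations is the Catalan number C_{11−2} = C_9.

9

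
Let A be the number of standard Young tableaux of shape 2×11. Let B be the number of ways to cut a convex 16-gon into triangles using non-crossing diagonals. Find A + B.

2733226

Standard Young tableaux of shape 2×n are counted by C_n; here n = 11. So A = C_11 = 58786.
The number of triangulations of a 16-gon is the Catalan number C_14 (index = sides − 2). So B = C_14 = 2674440.
A + B = 58786 + 2674440 = 2733226.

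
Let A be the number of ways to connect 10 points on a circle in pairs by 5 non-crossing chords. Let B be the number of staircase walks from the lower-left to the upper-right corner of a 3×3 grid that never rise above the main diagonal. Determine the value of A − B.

Non-crossing perfect matchings of 2n points on a circle are counted by C_n; with 10 points, n = 5. So A = C_5 = 42.
Monotone paths in an n×n grid that stay weakly below the diagonal are counted by C_n; here n = 3. So B = C_3 = 5.
A − B = 42 − 5 = 37.

37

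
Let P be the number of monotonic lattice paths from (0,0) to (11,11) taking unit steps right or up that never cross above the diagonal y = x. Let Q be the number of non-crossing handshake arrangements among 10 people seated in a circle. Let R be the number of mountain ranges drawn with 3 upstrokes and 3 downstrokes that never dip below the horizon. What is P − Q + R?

Sub-diagonal monotone paths from (0,0) to (11,11) biject with Dyck paths of semilength 11, giving C_11. So P = C_11 = 58786.
With 10 = 2·5 people, non-crossing handshake pairings are non-crossing perfect matchings on a circle, counted by C_5. So Q = C_5 = 42.
Dyck paths of semilength n (length 2n) are counted by C_n; here n = 3. So R = C_3 = 5.
P − Q + R = 58786 − 42 + 5 = 58749.

58749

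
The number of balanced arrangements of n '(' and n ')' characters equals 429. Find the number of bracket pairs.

7

Balanced strings of n bracket-pairs are counted by C_n. The Catalan number equal to 429 is C_7.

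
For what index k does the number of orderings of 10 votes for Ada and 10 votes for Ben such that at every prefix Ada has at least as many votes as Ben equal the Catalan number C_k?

Reading a vote for the leader as '(' and for the other as ')' turns such a sequence into a balanced string of 10 pairs, so the count is C_10.

10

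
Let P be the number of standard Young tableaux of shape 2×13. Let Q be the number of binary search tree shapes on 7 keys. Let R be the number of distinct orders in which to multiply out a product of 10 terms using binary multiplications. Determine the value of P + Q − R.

738467

Standard Young tableaux of shape 2×n are counted by C_n; here n = 13. So P = C_13 = 742900.
There are C_n binary search tree shapes on n keys; with n = 7 that is C_7. So Q = C_7 = 429.
Ways to associate a product of 10 factors correspond to binary trees on 10 leaves, so the count is C_9. So R = C_9 = 4862.
P + Q − R = 742900 + 429 − 4862 = 738467.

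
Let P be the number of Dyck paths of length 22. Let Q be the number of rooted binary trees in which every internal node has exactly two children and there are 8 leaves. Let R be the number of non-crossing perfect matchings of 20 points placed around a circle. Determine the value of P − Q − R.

41561

A Dyck path with 11 up-steps and 11 down-steps has semilength 11, so there are C_11 of them. So P = C_11 = 58786.
Full binary trees with 8 leaves have 8−1 = 7 internal nodes, so there are C_7 of them. So Q = C_7 = 429.
Pairing 20 circle points by 10 non-crossing chords gives C_10 matchings. So R = C_10 = 16796.
P − Q − R = 58786 − 429 − 16796 = 41561.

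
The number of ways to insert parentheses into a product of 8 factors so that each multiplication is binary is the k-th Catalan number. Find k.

Parenthesizations of m factors correspond to full binary trees with m leaves, counted by C_{m−1}; m = 8 gives C_7.

7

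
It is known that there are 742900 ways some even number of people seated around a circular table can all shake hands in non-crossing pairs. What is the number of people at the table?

Non-crossing handshake pairings of 2n people are counted by C_n; 742900 = C_13.
So n = 13, and there are 2n = 26 people.

26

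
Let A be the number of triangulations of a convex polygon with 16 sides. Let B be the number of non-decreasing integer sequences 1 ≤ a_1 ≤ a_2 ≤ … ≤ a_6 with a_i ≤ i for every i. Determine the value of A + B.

Triangulations of a convex m-gon are counted by C_{m−2}; with m = 16 this is C_14. So A = C_14 = 2674440.
Weakly increasing sequences with a_i ≤ i biject with Dyck paths of semilength 6, so there are C_6. So B = C_6 = 132.
A + B = 2674440 + 132 = 2674572.

2674572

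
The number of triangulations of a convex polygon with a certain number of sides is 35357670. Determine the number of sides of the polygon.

18

Triangulations of a convex m-gon are counted by C_{m−2}. Since C_16 = 35357670, the index is 16.
So m − 2 = 16, giving m = 18 sides.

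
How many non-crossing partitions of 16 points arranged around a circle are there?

35357670

Non-crossing partitions of an n-element set are counted by C_n; here n = 16.
C_16 = C_15 · 2(2·15+1)/(15+2) = 9694845 · 62/17 = 35357670.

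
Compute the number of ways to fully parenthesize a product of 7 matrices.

Parenthesizations of m factors correspond to full binary trees with m leaves, counted by C_{m−1}; m = 7 gives C_6.
C_6 = C(12,6)/7 = 924/7 = 132.

132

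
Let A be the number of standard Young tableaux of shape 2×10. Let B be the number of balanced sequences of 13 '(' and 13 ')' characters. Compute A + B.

Standard Young tableaux of shape 2×n are counted by C_n; here n = 10. So A = C_10 = 16796.
A balanced arrangement of 13 bracket pairs is a Dyck word of semilength 13, so the count is C_13. So B = C_13 = 742900.
A + B = 16796 + 742900 = 759696.

759696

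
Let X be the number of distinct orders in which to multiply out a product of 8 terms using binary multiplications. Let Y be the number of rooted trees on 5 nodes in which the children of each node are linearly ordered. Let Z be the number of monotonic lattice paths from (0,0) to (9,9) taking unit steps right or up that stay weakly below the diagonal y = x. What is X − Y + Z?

5277

Ways to associate a product of 8 factors correspond to binary trees on 8 leaves, so the count is C_7. So X = C_7 = 429.
Rooted ordered (plane) trees on m nodes have m−1 edges and are counted by C_{m−1}; m = 5 gives C_4. So Y = C_4 = 14.
Monotone paths in an n×n grid that stay weakly below the diagonal are counted by C_n; here n = 9. So Z = C_9 = 4862.
X − Y + Z = 429 − 14 + 4862 = 5277.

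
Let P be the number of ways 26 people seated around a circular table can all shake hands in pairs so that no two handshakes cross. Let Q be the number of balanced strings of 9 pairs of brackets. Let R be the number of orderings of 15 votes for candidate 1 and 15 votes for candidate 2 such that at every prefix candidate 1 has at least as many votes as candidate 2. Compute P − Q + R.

With 26 = 2·13 people, non-crossing handshake pairings are non-crossing perfect matchings on a circle, counted by C_13. So P = C_13 = 742900.
Balanced strings of n pairs of brackets are counted by C_n; here n = 9. So Q = C_9 = 4862.
Reading a vote for the leader as '(' and for the other as ')' turns such a sequence into a balanced string of 15 pairs, so the count is C_15. So R = C_15 = 9694845.
P − Q + R = 742900 − 4862 + 9694845 = 10432883.

10432883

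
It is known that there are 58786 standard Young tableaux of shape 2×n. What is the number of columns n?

11

Standard Young tableaux of shape 2×n are counted by C_n; 58786 = C_11.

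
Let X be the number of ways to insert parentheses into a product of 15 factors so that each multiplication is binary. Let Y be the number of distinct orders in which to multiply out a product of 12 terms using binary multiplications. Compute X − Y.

2615654

Parenthesizations of m factors correspond to full binary trees with m leaves, counted by C_{m−1}; m = 15 gives C_14. So X = C_14 = 2674440.
Parenthesizations of m factors correspond to full binary trees with m leaves, counted by C_{m−1}; m = 12 gives C_11. So Y = C_11 = 58786.
X − Y = 2674440 − 58786 = 2615654.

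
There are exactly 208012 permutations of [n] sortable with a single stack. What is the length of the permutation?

12

Stack-sortable permutations of [n] are counted by C_n. Since C_12 = 208012, the index is 12.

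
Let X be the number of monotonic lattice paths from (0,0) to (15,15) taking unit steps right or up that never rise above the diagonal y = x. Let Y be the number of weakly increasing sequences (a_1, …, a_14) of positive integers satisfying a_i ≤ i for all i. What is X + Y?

Monotone paths in an n×n grid that stay weakly below the diagonal are counted by C_n; here n = 15. So X = C_15 = 9694845.
Weakly increasing sequences with a_i ≤ i biject with Dyck paths of semilength 14, so there are C_14. So Y = C_14 = 2674440.
X + Y = 9694845 + 2674440 = 12369285.

12369285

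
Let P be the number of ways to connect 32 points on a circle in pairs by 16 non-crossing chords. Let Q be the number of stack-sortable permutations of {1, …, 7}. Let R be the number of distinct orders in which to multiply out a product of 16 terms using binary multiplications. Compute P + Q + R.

Pairing 32 circle points by 16 non-crossing chords gives C_16 matchings. So P = C_16 = 35357670.
Stack-sortable permutations are exactly the 231-avoiding ones, counted by C_n; here n = 7. So Q = C_7 = 429.
Ways to associate a product of 16 factors correspond to binary trees on 16 leaves, so the count is C_15. So R = C_15 = 9694845.
P + Q + R = 35357670 + 429 + 9694845 = 45052944.

45052944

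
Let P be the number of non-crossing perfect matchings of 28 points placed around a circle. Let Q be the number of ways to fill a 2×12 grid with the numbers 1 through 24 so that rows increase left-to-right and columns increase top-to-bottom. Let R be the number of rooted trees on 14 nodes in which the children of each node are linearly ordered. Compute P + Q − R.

Pairing 28 circle points by 14 non-crossing chords gives C_14 matchings. So P = C_14 = 2674440.
Standard Young tableaux of shape 2×n are counted by C_n; here n = 12. So Q = C_12 = 208012.
A rooted plane tree on 14 nodes has 13 edges, and such trees are counted by C_13. So R = C_13 = 742900.
P + Q − R = 2674440 + 208012 − 742900 = 2139552.

2139552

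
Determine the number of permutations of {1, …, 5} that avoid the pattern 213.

42

For any fixed pattern of length 3, the pattern-avoiding permutations of [5] number C_5.
C_5 = 42.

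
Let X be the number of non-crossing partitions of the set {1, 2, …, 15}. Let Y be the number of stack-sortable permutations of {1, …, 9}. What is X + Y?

9699707

The non-crossing partitions of [15] form a lattice of size C_15. So X = C_15 = 9694845.
Stack-sortable permutations are exactly the 231-avoiding ones, counted by C_n; here n = 9. So Y = C_9 = 4862.
X + Y = 9694845 + 4862 = 9699707.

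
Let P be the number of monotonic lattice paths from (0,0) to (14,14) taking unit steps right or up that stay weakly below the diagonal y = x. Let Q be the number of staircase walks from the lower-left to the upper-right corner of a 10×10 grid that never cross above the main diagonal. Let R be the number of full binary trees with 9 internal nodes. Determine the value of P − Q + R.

Sub-diagonal monotone paths from (0,0) to (14,14) biject with Dyck paths of semilength 14, giving C_14. So P = C_14 = 2674440.
Sub-diagonal monotone paths from (0,0) to (10,10) biject with Dyck paths of semilength 10, giving C_10. So Q = C_10 = 16796.
The number of full binary trees on 9 internal nodes is the Catalan number C_9. So R = C_9 = 4862.
P − Q + R = 2674440 − 16796 + 4862 = 2662506.

2662506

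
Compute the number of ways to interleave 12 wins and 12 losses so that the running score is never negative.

208012

Ballot sequences with n votes each where one side never trails are Dyck words, counted by C_n; here n = 12.
C_12 = C_11 · 2(2·11+1)/(11+2) = 58786 · 46/13 = 208012.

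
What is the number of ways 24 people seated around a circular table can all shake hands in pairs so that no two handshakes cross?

Non-crossing handshake pairings of 2n people are counted by C_n; 24 people gives n = 12.
C_12 = C_11 · 2(2·11+1)/(11+2) = 58786 · 46/13 = 208012.

208012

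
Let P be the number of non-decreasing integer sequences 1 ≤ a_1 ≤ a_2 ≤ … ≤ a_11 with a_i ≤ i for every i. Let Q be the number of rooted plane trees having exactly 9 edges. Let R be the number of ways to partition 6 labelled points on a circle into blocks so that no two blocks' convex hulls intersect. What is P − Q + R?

Weakly increasing sequences with a_i ≤ i biject with Dyck paths of semilength 11, so there are C_11. So P = C_11 = 58786.
A rooted plane tree with 9 edges has 10 nodes, and the count is C_9. So Q = C_9 = 4862.
The non-crossing partitions of [6] form a lattice of size C_6. So R = C_6 = 132.
P − Q + R = 58786 − 4862 + 132 = 54056.

54056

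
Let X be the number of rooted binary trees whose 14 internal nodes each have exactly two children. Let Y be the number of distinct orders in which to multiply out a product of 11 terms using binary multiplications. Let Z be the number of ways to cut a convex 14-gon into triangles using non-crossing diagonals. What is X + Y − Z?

Full binary trees with n internal nodes are counted by C_n; here n = 14. So X = C_14 = 2674440.
Ways to associate a product of 11 factors correspond to binary trees on 11 leaves, so the count is C_10. So Y = C_10 = 16796.
The number of triangulations of a 14-gon is the Catalan number C_12 (index = sides − 2). So Z = C_12 = 208012.
X + Y − Z = 2674440 + 16796 − 208012 = 2483224.

2483224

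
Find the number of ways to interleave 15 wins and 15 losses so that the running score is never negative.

Reading a vote for the leader as '(' and for the other as ')' turns such a sequence into a balanced string of 15 pairs, so the count is C_15.
C_15 = C(30,15)/16 = 155117520/16 = 9694845.

9694845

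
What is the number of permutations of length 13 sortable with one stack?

742900

Stack-sortable permutations are exactly the 231-avoiding ones, counted by C_n; here n = 13.
C_13 = 742900.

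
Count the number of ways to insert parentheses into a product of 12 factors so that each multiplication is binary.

Ways to associate a product of 12 factors correspond to binary trees on 12 leaves, so the count is C_11.
C_11 = C(22,11)/12 = 705432/12 = 58786.

58786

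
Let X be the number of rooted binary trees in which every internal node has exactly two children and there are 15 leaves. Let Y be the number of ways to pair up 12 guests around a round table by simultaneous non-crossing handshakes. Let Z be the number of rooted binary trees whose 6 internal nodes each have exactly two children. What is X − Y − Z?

Full binary trees with 15 leaves have 15−1 = 14 internal nodes, so there are C_14 of them. So X = C_14 = 2674440.
Non-crossing handshake pairings of 2n people are counted by C_n; 12 people gives n = 6. So Y = C_6 = 132.
The number of full binary trees on 6 internal nodes is the Catalan number C_6. So Z = C_6 = 132.
X − Y − Z = 2674440 − 132 − 132 = 2674176.

2674176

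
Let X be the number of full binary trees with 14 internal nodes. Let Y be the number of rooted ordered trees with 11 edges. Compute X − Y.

Full binary trees with n internal nodes are counted by C_n; here n = 14. So X = C_14 = 2674440.
A rooted plane tree with 11 edges has 12 nodes, and the count is C_11. So Y = C_11 = 58786.
X − Y = 2674440 − 58786 = 2615654.

2615654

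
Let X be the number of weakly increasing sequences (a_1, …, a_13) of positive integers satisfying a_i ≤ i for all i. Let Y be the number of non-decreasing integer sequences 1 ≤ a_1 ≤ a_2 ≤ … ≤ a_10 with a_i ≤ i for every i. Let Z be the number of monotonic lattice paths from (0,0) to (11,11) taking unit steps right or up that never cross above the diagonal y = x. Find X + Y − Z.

Such sub-staircase sequences of length n are counted by C_n; here n = 13. So X = C_13 = 742900.
Such sub-staircase sequences of length n are counted by C_n; here n = 10. So Y = C_10 = 16796.
Monotone paths in an n×n grid that stay weakly below the diagonal are counted by C_n; here n = 11. So Z = C_11 = 58786.
X + Y − Z = 742900 + 16796 − 58786 = 700910.

700910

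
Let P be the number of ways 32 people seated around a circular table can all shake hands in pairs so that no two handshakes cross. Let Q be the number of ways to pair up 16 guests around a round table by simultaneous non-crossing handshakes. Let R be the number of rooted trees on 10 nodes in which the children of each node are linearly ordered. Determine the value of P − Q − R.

35351378

With 32 = 2·16 people, non-crossing handshake pairings are non-crossing perfect matchings on a circle, counted by C_16. So P = C_16 = 35357670.
With 16 = 2·8 people, non-crossing handshake pairings are non-crossing perfect matchings on a circle, counted by C_8. So Q = C_8 = 1430.
Rooted ordered (plane) trees on m nodes have m−1 edges and are counted by C_{m−1}; m = 10 gives C_9. So R = C_9 = 4862.
P − Q − R = 35357670 − 1430 − 4862 = 35351378.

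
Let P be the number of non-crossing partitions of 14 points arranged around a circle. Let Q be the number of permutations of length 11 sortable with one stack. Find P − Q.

Non-crossing partitions of an n-element set are counted by C_n; here n = 14. So P = C_14 = 2674440.
By Knuth's characterisation, the stack-sortable permutations of length 11 are the 231-avoiders, numbering C_11. So Q = C_11 = 58786.
P − Q = 2674440 − 58786 = 2615654.

2615654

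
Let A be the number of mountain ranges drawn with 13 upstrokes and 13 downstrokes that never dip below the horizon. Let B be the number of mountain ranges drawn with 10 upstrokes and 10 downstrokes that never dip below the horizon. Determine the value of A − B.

Paths of 13 up- and 13 down-steps that never dip below the axis are Dyck paths; their count is C_13. So A = C_13 = 742900.
A Dyck path with 10 up-steps and 10 down-steps has semilength 10, so there are C_10 of them. So B = C_10 = 16796.
A − B = 742900 − 16796 = 726104.

726104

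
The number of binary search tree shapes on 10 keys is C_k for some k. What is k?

There are C_n binary search tree shapes on n keys; with n = 10 that is C_10.

10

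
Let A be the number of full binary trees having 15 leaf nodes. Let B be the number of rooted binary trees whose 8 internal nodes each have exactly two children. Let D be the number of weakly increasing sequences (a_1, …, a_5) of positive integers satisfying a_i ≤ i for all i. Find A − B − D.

2672968

A full binary tree with L leaves has L−1 internal nodes and is counted by C_{L−1}; L = 15 gives C_14. So A = C_14 = 2674440.
The number of full binary trees on 8 internal nodes is the Catalan number C_8. So B = C_8 = 1430.
Weakly increasing sequences with a_i ≤ i biject with Dyck paths of semilength 5, so there are C_5. So D = C_5 = 42.
A − B − D = 2674440 − 1430 − 42 = 2672968.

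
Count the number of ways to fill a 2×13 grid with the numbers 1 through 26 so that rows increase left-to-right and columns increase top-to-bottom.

742900

Standard Young tableaux of shape 2×n are counted by C_n; here n = 13.
C_13 = C_12 · 2(2·12+1)/(12+2) = 208012 · 50/14 = 742900.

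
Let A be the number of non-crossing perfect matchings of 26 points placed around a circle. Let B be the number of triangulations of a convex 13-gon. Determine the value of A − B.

Non-crossing perfect matchings of 2n points on a circle are counted by C_n; with 26 points, n = 13. So A = C_13 = 742900.
Triangulations of a convex m-gon are counted by C_{m−2}; with m = 13 this is C_11. So B = C_11 = 58786.
A − B = 742900 − 58786 = 684114.

684114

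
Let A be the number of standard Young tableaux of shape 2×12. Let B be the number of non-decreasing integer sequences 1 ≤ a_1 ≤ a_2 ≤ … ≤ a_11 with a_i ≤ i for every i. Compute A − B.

149226

By the hook-length formula (or a Dyck-path bijection), SYT of shape 2×12 number C_12. So A = C_12 = 208012.
Weakly increasing sequences with a_i ≤ i biject with Dyck paths of semilength 11, so there are C_11. So B = C_11 = 58786.
A − B = 208012 − 58786 = 149226.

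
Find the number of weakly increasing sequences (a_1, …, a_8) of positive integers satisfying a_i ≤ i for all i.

1430

Weakly increasing sequences with a_i ≤ i biject with Dyck paths of semilength 8, so there are C_8.
C_8 = C(16,8)/9 = 12870/9 = 1430.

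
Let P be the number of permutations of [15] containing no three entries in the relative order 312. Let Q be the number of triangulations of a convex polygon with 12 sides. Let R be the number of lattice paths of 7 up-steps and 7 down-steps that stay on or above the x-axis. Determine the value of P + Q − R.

Permutations of [n] avoiding any single length-3 pattern are counted by C_n; here n = 15. So P = C_15 = 9694845.
A convex 12-gon is triangulated into 10 triangles, and the number of such triangulations is the Catalan number C_{12−2} = C_10. So Q = C_10 = 16796.
Dyck paths of semilength n (length 2n) are counted by C_n; here n = 7. So R = C_7 = 429.
P + Q − R = 9694845 + 16796 − 429 = 9711212.

9711212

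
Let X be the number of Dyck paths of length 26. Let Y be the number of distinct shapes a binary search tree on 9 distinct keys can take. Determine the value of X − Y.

Dyck paths of semilength n (length 2n) are counted by C_n; here n = 13. So X = C_13 = 742900.
Rooted binary trees with 9 nodes (each child slot possibly empty) number C_9. So Y = C_9 = 4862.
X − Y = 742900 − 4862 = 738038.

738038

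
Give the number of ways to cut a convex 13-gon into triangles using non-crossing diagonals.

Triangulations of a convex m-gon are counted by C_{m−2}; with m = 13 this is C_11.
C_11 = C(22,11)/12 = 705432/12 = 58786.

58786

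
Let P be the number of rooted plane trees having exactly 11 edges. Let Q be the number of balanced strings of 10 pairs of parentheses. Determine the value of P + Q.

Rooted ordered trees with n edges are counted by C_n; here n = 11. So P = C_11 = 58786.
With 10 pairs the number of balanced bracket strings is the Catalan number C_10. So Q = C_10 = 16796.
P + Q = 58786 + 16796 = 75582.

75582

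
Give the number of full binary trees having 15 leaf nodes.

Full binary trees with 15 leaves have 15−1 = 14 internal nodes, so there are C_14 of them.
C_14 = C(28,14)/15 = 40116600/15 = 2674440.

2674440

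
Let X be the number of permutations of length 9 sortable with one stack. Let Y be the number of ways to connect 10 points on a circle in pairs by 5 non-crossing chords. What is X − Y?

Stack-sortable permutations are exactly the 231-avoiding ones, counted by C_n; here n = 9. So X = C_9 = 4862.
Pairing 10 circle points by 5 non-crossing chords gives C_5 matchings. So Y = C_5 = 42.
X − Y = 4862 − 42 = 4820.

4820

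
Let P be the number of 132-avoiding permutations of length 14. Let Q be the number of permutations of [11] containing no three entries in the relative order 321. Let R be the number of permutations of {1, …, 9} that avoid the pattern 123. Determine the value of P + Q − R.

2728364

Permutations of [n] avoiding any single length-3 pattern are counted by C_n; here n = 14. So P = C_14 = 2674440.
Permutations of [n] avoiding any single length-3 pattern are counted by C_n; here n = 11. So Q = C_11 = 58786.
Permutations of [n] avoiding any single length-3 pattern are counted by C_n; here n = 9. So R = C_9 = 4862.
P + Q − R = 2674440 + 58786 − 4862 = 2728364.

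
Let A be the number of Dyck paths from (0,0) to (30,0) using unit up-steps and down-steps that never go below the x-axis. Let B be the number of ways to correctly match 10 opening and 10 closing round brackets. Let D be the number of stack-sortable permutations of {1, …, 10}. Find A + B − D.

Dyck paths of semilength n (length 2n) are counted by C_n; here n = 15. So A = C_15 = 9694845.
A balanced arrangement of 10 bracket pairs is a Dyck word of semilength 10, so the count is C_10. So B = C_10 = 16796.
Stack-sortable permutations are exactly the 231-avoiding ones, counted by C_n; here n = 10. So D = C_10 = 16796.
A + B − D = 9694845 + 16796 − 16796 = 9694845.

9694845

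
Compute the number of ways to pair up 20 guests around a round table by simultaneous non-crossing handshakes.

With 20 = 2·10 people, non-crossing handshake pairings are non-crossing perfect matchings on a circle, counted by C_10.
C_10 = C(20,10)/11 = 184756/11 = 16796.

16796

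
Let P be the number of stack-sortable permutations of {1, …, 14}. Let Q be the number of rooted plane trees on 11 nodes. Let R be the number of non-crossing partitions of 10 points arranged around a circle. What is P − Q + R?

2674440

Stack-sortable permutations are exactly the 231-avoiding ones, counted by C_n; here n = 14. So P = C_14 = 2674440.
A rooted plane tree on 11 nodes has 10 edges, and such trees are counted by C_10. So Q = C_10 = 16796.
Non-crossing partitions of an n-element set are counted by C_n; here n = 10. So R = C_10 = 16796.
P − Q + R = 2674440 − 16796 + 16796 = 2674440.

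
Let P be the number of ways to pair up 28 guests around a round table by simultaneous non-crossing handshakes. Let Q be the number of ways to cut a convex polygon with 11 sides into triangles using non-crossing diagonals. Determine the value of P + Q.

2679302

Non-crossing handshake pairings of 2n people are counted by C_n; 28 people gives n = 14. So P = C_14 = 2674440.
The number of triangulations of an 11-gon is the Catalan number C_9 (index = sides − 2). So Q = C_9 = 4862.
P + Q = 2674440 + 4862 = 2679302.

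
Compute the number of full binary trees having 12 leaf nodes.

58786

A full binary tree with L leaves has L−1 internal nodes and is counted by C_{L−1}; L = 12 gives C_11.
C_11 = C(22,11)/12 = 705432/12 = 58786.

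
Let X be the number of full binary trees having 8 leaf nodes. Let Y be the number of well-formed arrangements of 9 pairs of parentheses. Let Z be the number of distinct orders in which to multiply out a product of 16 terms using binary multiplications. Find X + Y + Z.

9700136

A full binary tree with L leaves has L−1 internal nodes and is counted by C_{L−1}; L = 8 gives C_7. So X = C_7 = 429.
A balanced arrangement of 9 bracket pairs is a Dyck word of semilength 9, so the count is C_9. So Y = C_9 = 4862.
Parenthesizations of m factors correspond to full binary trees with m leaves, counted by C_{m−1}; m = 16 gives C_15. So Z = C_15 = 9694845.
X + Y + Z = 429 + 4862 + 9694845 = 9700136.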